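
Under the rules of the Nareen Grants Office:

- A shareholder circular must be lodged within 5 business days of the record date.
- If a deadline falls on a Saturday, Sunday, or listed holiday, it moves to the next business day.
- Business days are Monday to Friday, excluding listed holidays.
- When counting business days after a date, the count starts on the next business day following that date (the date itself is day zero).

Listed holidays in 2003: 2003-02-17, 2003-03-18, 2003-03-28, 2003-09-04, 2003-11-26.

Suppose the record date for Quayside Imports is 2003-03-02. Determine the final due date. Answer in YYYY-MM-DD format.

2003-03-07

Starting the day after 2003-03-02 and counting 5 business days lands on 2003-03-07.
2003-03-07 (Friday) is already a business day.
Deadline: 2003-03-07.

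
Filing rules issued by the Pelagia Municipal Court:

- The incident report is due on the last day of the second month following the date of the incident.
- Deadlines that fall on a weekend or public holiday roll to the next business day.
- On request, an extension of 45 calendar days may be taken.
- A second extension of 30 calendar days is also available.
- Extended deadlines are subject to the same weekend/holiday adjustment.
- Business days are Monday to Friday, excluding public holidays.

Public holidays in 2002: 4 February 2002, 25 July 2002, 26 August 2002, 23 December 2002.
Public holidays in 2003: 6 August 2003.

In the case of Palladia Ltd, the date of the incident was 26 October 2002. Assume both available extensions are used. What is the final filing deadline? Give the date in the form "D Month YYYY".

2 months after 26 October 2002 is December 2002; that month ends on 31 December 2002.
31 December 2002 is a Tuesday and not a listed holiday, so it stands.
Add the 45 calendar-day extension to 31 December 2002: 14 February 2003.
Since 14 February 2003 is a Friday and not a holiday, the date is unchanged.
With the 30-day extension, 14 February 2003 becomes 16 March 2003.
16 March 2003 is a Sunday, so it moves to the next business day, 17 March 2003 (Monday).
So the filing is due 17 March 2003.

17 March 2003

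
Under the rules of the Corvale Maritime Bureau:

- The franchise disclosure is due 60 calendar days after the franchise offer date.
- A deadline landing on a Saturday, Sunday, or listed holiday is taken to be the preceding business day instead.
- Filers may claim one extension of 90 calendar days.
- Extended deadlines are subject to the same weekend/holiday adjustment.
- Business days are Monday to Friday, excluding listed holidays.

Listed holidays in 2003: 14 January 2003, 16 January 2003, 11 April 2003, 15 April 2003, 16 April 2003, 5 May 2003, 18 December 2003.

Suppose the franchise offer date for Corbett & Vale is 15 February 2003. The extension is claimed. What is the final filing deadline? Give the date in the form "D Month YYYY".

11 July 2003

From 15 February 2003, 60 calendar days later is 16 April 2003.
Because 16 April 2003 is a listed holiday, the deadline becomes 14 April 2003 (Monday).
The 90-calendar-day extension moves the deadline from 14 April 2003 to 13 July 2003.
Because 13 July 2003 is a Sunday, the deadline becomes 11 July 2003 (Friday).
The final due date is 11 July 2003.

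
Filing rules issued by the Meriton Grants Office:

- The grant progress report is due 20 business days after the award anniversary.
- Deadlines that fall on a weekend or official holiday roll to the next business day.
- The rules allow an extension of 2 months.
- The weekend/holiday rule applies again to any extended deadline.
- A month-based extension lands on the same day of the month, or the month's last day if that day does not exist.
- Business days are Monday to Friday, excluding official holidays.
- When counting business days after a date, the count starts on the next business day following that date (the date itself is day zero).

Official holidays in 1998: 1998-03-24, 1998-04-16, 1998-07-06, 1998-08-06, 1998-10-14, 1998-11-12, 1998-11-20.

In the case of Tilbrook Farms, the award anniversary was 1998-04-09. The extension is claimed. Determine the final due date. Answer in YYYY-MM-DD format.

Counting 20 business days after 1998-04-09 (skipping weekends and listed holidays) reaches 1998-05-08.
1998-05-08 is a Friday and not a listed holiday, so it stands.
Add 2 months to 1998-05-08: 1998-07-08.
1998-07-08 falls on a Wednesday, which is a business day, so no adjustment is needed.
Final deadline: 1998-07-08.

1998-07-08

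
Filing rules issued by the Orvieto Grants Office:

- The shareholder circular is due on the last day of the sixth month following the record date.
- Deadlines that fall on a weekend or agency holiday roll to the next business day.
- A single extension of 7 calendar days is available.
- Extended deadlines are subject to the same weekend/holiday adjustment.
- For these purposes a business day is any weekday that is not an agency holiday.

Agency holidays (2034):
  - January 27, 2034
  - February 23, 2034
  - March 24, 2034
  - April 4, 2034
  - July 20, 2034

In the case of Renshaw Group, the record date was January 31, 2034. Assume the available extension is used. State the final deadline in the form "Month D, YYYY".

August 7, 2034

6 months after January 31, 2034 is July 2034; that month ends on July 31, 2034.
July 31, 2034 falls on a Monday, which is a business day, so no adjustment is needed.
Add the 7 calendar-day extension to July 31, 2034: August 7, 2034.
August 7, 2034 is a Monday and not a listed holiday, so it stands.
So the filing is due August 7, 2034.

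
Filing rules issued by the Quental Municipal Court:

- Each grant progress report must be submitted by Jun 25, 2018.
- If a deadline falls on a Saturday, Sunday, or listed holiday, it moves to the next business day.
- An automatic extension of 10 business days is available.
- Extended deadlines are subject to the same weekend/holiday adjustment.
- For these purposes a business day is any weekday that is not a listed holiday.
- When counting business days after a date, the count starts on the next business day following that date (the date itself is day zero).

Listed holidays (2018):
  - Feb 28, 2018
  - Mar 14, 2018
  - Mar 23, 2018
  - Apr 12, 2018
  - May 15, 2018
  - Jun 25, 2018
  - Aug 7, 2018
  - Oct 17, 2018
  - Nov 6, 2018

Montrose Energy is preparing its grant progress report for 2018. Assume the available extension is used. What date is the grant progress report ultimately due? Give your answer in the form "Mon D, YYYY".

Jul 10, 2018

The statutory due date is Jun 25, 2018.
Jun 25, 2018 is a listed holiday, so it moves to the next business day, Jun 26, 2018 (Tuesday).
The 10-business-day extension runs from Jun 26, 2018 to Jul 10, 2018.
Since Jul 10, 2018 is a Tuesday and not a holiday, the date is unchanged.
The final due date is Jul 10, 2018.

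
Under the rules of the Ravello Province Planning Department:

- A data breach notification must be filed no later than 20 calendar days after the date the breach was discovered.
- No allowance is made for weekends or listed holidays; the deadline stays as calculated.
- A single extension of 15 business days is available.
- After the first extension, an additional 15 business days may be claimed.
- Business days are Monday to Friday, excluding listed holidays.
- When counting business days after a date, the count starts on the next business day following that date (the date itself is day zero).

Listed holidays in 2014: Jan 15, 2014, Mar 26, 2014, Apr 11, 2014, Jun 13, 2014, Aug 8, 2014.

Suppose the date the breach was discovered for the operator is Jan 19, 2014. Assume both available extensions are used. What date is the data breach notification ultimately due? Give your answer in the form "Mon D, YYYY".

Mar 21, 2014

Trigger date Jan 19, 2014 + 20 calendar days = Feb 8, 2014.
No adjustment is made for weekends or holidays, so Feb 8, 2014 stands.
Counting 15 further business days from Feb 8, 2014 reaches Feb 28, 2014.
Feb 28, 2014 is a Friday; no weekend or holiday adjustment applies.
Counting 15 further business days from Feb 28, 2014 reaches Mar 21, 2014.
Mar 21, 2014 falls on a Friday. The rules make no weekend/holiday allowance, so it remains Mar 21, 2014.
The final due date is Mar 21, 2014.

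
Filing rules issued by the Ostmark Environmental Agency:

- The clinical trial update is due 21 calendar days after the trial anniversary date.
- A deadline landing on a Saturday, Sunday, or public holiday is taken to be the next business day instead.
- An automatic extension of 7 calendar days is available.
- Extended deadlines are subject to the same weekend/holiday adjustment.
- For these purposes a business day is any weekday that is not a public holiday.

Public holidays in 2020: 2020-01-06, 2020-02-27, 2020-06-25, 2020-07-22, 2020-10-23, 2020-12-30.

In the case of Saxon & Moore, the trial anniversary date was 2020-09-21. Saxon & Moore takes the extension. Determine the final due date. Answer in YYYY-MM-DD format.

2020-10-19

From 2020-09-21, 21 calendar days later is 2020-10-12.
2020-10-12 (Monday) is already a business day.
Applying the 7-calendar-day extension: 2020-10-12 + 7 days = 2020-10-19.
Since 2020-10-19 is a Monday and not a holiday, the date is unchanged.
Deadline: 2020-10-19.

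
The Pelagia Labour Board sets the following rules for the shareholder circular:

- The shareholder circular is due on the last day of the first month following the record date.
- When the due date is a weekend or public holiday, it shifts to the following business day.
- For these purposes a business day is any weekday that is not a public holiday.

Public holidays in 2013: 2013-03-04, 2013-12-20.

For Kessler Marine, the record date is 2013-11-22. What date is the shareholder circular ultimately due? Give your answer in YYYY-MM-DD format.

The first month after 2013-11-22 is December 2013, whose last day is 2013-12-31.
2013-12-31 (Tuesday) is already a business day.
Deadline: 2013-12-31.

2013-12-31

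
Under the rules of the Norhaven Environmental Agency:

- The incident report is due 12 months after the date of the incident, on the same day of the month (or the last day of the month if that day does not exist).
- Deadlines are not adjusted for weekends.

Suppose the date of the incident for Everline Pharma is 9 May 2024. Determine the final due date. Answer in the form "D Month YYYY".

Moving 12 months forward from 9 May 2024 on the corresponding day gives 9 May 2025.
No adjustment is made for weekends or holidays, so 9 May 2025 stands.
The final due date is 9 May 2025.

9 May 2025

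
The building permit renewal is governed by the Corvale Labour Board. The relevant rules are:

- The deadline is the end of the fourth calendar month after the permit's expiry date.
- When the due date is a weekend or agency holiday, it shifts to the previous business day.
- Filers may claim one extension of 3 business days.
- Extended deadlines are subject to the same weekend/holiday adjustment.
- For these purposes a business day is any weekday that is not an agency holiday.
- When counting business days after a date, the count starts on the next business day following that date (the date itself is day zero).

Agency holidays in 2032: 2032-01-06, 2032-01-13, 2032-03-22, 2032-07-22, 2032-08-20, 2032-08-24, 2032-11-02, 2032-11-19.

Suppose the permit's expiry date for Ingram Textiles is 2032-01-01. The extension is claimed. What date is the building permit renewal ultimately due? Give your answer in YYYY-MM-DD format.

The fourth month after 2032-01-01 is May 2032, whose last day is 2032-05-31.
2032-05-31 is a Monday and not a listed holiday, so it stands.
The 3-business-day extension runs from 2032-05-31 to 2032-06-03.
2032-06-03 (Thursday) is already a business day.
Deadline: 2032-06-03.

2032-06-03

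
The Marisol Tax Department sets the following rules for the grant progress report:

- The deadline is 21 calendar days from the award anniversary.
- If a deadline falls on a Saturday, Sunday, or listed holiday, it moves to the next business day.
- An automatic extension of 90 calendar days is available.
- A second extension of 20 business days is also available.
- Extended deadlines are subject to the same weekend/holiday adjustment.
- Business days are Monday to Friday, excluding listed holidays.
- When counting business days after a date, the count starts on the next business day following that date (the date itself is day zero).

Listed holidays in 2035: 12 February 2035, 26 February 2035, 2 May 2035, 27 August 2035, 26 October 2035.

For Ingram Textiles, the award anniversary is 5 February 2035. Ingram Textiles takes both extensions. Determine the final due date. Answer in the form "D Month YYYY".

From 5 February 2035, 21 calendar days later is 26 February 2035.
26 February 2035 falls on a listed holiday. Rolling to the next business day gives 27 February 2035, a Tuesday.
With the 90-day extension, 27 February 2035 becomes 28 May 2035.
28 May 2035 is a Monday and not a listed holiday, so it stands.
The 20-business-day extension runs from 28 May 2035 to 25 June 2035.
Since 25 June 2035 is a Monday and not a holiday, the date is unchanged.
The final due date is 25 June 2035.

25 June 2035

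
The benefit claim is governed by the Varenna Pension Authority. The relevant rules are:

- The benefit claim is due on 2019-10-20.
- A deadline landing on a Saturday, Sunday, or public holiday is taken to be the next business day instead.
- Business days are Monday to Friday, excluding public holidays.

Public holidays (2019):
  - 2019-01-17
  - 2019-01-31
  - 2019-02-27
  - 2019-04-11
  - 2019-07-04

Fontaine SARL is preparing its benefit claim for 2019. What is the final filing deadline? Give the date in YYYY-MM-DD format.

The statutory due date is 2019-10-20.
Because 2019-10-20 is a Sunday, the deadline becomes 2019-10-21 (Monday).
Final deadline: 2019-10-21.

2019-10-21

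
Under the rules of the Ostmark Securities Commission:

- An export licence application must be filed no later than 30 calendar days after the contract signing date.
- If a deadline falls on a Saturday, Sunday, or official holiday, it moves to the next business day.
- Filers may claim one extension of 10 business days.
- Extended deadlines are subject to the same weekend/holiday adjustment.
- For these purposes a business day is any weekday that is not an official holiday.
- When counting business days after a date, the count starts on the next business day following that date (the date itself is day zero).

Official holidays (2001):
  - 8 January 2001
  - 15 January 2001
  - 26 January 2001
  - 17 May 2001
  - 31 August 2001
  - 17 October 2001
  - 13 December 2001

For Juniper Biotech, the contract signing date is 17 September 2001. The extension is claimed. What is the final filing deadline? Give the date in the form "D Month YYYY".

1 November 2001

30 calendar days after 17 September 2001 is 17 October 2001.
17 October 2001 falls on a listed holiday. Rolling to the next business day gives 18 October 2001, a Thursday.
The 10-business-day extension runs from 18 October 2001 to 1 November 2001.
1 November 2001 falls on a Thursday, which is a business day, so no adjustment is needed.
Final deadline: 1 November 2001.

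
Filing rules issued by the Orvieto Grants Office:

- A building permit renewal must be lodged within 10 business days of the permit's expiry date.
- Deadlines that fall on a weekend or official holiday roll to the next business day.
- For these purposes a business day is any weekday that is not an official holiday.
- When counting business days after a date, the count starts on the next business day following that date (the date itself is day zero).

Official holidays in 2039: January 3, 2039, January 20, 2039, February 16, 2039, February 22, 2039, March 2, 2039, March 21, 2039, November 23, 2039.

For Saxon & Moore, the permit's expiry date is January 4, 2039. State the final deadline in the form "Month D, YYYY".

January 18, 2039

Counting 10 business days after January 4, 2039 (skipping weekends and listed holidays) reaches January 18, 2039.
January 18, 2039 falls on a Tuesday, which is a business day, so no adjustment is needed.
Final deadline: January 18, 2039.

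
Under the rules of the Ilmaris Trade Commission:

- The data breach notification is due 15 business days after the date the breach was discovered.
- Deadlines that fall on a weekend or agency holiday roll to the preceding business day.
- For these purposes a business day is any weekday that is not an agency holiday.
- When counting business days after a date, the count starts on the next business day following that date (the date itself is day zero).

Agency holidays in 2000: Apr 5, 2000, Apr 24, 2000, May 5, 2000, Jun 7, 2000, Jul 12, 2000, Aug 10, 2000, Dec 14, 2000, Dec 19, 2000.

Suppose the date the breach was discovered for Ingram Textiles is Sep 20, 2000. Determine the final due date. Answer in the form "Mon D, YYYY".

Counting 15 business days after Sep 20, 2000 (skipping weekends and listed holidays) reaches Oct 11, 2000.
Since Oct 11, 2000 is a Wednesday and not a holiday, the date is unchanged.
Final deadline: Oct 11, 2000.

Oct 11, 2000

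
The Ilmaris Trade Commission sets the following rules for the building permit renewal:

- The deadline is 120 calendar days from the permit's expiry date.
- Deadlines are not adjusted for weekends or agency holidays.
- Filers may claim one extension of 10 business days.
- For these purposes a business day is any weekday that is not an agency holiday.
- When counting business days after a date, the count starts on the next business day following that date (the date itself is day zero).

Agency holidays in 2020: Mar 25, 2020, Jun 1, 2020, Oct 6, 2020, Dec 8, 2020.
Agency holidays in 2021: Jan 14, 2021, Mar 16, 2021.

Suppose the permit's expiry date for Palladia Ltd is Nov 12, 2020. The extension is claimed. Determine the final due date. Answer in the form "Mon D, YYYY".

Trigger date Nov 12, 2020 + 120 calendar days = Mar 12, 2021.
Mar 12, 2021 falls on a Friday. The rules make no weekend/holiday allowance, so it remains Mar 12, 2021.
Counting 10 further business days from Mar 12, 2021 reaches Mar 29, 2021.
Mar 29, 2021 is a Monday; no weekend or holiday adjustment applies.
The final due date is Mar 29, 2021.

Mar 29, 2021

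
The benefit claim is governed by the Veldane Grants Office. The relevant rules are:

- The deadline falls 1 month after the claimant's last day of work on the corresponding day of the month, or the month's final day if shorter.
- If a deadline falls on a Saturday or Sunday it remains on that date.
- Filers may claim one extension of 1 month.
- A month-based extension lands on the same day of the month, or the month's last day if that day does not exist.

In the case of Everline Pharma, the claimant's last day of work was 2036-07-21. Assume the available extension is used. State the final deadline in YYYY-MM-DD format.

2036-09-21

1 month after 2036-07-21, on the same day of the month, is 2036-08-21.
2036-08-21 is a Thursday; no weekend or holiday adjustment applies.
The 1 month extension carries 2036-08-21 to 2036-09-21.
No adjustment is made for weekends or holidays, so 2036-09-21 stands.
Deadline: 2036-09-21.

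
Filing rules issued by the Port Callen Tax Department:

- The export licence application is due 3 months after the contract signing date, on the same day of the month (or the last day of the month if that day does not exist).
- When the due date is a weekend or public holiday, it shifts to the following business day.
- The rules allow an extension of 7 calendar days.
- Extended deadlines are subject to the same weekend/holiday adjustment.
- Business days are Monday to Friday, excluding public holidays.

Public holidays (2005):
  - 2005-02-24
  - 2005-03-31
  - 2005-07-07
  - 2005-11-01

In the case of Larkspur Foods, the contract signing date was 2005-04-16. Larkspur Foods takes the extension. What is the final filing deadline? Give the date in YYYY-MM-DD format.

2005-07-25

3 months from 2005-04-16 is 2005-07-16.
2005-07-16 is a Saturday, so it moves to the next business day, 2005-07-18 (Monday).
Add the 7 calendar-day extension to 2005-07-18: 2005-07-25.
2005-07-25 (Monday) is already a business day.
Final deadline: 2005-07-25.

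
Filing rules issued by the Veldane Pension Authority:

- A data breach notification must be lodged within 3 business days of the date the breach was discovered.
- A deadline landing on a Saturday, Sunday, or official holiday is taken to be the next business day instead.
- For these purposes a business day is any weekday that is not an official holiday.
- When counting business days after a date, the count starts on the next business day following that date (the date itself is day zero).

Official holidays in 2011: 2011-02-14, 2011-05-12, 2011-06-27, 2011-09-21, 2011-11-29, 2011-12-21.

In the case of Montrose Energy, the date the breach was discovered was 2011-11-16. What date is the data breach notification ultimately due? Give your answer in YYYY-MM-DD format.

2011-11-21

3 business days after 2011-11-16, excluding weekends and holidays, is 2011-11-21.
Since 2011-11-21 is a Monday and not a holiday, the date is unchanged.
Deadline: 2011-11-21.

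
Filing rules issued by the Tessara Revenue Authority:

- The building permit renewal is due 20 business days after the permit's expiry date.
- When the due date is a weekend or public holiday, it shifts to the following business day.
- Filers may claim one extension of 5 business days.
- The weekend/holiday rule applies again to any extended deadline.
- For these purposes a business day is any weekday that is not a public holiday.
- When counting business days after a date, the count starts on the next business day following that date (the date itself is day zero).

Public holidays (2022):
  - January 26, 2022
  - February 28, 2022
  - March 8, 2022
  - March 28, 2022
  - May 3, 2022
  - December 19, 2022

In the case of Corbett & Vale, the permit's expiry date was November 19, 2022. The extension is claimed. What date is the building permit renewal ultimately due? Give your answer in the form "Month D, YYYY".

20 business days after November 19, 2022, excluding weekends and holidays, is December 16, 2022.
December 16, 2022 (Friday) is already a business day.
Applying the 5-business-day extension: 5 business days after December 16, 2022 is December 26, 2022.
December 26, 2022 falls on a Monday, which is a business day, so no adjustment is needed.
Final deadline: December 26, 2022.

December 26, 2022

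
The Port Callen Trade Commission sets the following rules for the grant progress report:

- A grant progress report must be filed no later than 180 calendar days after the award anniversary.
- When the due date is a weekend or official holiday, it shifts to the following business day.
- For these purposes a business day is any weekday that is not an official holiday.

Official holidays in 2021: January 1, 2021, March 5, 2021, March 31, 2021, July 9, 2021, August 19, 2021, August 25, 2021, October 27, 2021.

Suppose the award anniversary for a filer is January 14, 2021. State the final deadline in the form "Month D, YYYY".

July 13, 2021

180 calendar days after January 14, 2021 is July 13, 2021.
July 13, 2021 is a Tuesday and not a listed holiday, so it stands.
Deadline: July 13, 2021.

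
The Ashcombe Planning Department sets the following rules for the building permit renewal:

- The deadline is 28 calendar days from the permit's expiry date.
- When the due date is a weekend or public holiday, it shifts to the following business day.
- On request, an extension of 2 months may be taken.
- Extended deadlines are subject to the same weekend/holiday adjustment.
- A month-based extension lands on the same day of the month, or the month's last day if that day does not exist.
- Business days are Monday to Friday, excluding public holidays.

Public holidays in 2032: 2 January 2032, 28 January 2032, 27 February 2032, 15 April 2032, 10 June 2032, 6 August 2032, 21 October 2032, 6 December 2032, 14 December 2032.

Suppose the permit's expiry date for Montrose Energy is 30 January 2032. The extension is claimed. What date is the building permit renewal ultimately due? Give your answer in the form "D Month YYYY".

Adding 28 calendar days to 30 January 2032 gives 27 February 2032.
27 February 2032 falls on a listed holiday. Rolling to the next business day gives 1 March 2032, a Monday.
Add 2 months to 1 March 2032: 1 May 2032.
Because 1 May 2032 is a Saturday, the deadline becomes 3 May 2032 (Monday).
So the filing is due 3 May 2032.

3 May 2032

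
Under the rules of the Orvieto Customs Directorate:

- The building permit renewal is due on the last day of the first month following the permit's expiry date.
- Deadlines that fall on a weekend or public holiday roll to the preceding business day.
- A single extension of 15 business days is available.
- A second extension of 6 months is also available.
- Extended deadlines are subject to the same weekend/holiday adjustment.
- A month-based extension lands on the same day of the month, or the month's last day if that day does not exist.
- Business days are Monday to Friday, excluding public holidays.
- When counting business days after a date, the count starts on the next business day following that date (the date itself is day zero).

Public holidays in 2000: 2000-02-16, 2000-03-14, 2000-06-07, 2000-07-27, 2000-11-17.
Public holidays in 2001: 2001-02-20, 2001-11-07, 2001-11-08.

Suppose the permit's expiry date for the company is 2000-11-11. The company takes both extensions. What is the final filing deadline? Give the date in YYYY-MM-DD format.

1 month after 2000-11-11 is December 2000; that month ends on 2000-12-31.
2000-12-31 is a Sunday, so it moves to the preceding business day, 2000-12-29 (Friday).
Applying the 15-business-day extension: 15 business days after 2000-12-29 is 2001-01-19.
Since 2001-01-19 is a Friday and not a holiday, the date is unchanged.
The 6 months extension carries 2001-01-19 to 2001-07-19.
2001-07-19 falls on a Thursday, which is a business day, so no adjustment is needed.
So the filing is due 2001-07-19.

2001-07-19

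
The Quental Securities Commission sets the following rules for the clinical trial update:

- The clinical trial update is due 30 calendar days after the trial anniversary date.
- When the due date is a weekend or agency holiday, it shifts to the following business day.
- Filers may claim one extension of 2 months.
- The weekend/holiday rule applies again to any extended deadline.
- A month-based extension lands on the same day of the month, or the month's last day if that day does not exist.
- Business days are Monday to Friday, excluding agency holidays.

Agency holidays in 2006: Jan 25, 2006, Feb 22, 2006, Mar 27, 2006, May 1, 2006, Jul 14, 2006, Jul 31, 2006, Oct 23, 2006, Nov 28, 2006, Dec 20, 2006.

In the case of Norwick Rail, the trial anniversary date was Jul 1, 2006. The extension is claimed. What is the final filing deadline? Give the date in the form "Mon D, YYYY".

From Jul 1, 2006, 30 calendar days later is Jul 31, 2006.
Jul 31, 2006 is a listed holiday; the next business day is Aug 1, 2006 (Tuesday).
Add 2 months to Aug 1, 2006: Oct 1, 2006.
Oct 1, 2006 is a Sunday; the next business day is Oct 2, 2006 (Monday).
Final deadline: Oct 2, 2006.

Oct 2, 2006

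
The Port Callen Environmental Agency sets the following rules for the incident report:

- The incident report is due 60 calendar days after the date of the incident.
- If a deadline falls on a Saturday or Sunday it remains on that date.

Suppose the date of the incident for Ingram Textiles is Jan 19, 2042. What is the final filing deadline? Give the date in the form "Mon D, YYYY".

Trigger date Jan 19, 2042 + 60 calendar days = Mar 20, 2042.
No adjustment is made for weekends or holidays, so Mar 20, 2042 stands.
The final due date is Mar 20, 2042.

Mar 20, 2042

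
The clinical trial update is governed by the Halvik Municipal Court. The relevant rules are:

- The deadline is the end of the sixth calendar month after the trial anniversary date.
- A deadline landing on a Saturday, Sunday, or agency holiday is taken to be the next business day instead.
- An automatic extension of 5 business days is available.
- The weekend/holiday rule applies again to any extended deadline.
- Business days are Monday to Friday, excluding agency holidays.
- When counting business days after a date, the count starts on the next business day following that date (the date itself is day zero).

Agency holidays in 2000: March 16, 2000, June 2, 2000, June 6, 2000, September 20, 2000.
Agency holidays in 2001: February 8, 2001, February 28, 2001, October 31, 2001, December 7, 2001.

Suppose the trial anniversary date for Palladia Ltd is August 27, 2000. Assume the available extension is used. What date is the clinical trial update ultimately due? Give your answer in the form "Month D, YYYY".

March 8, 2001

The sixth month after August 27, 2000 is February 2001, whose last day is February 28, 2001.
February 28, 2001 falls on a listed holiday. Rolling to the next business day gives March 1, 2001, a Thursday.
Applying the 5-business-day extension: 5 business days after March 1, 2001 is March 8, 2001.
Since March 8, 2001 is a Thursday and not a holiday, the date is unchanged.
The final due date is March 8, 2001.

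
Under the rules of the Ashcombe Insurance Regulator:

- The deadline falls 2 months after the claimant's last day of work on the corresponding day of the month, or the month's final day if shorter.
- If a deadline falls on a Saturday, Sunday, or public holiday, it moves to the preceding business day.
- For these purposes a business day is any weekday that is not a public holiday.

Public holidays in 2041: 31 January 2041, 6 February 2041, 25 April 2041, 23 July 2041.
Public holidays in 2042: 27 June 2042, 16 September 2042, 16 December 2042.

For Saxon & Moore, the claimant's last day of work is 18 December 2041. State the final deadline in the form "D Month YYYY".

Moving 2 months forward from 18 December 2041 on the corresponding day gives 18 February 2042.
18 February 2042 is a Tuesday and not a listed holiday, so it stands.
Final deadline: 18 February 2042.

18 February 2042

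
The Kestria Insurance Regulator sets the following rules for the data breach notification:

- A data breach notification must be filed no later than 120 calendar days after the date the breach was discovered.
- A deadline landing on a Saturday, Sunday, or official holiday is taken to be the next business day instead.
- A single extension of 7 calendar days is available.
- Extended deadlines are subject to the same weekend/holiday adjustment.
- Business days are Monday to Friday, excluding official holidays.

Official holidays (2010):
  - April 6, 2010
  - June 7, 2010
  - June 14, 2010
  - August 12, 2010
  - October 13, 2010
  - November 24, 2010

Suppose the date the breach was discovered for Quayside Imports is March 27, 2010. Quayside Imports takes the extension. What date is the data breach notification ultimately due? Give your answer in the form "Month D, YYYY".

From March 27, 2010, 120 calendar days later is July 25, 2010.
July 25, 2010 falls on a Sunday. Rolling to the next business day gives July 26, 2010, a Monday.
The 7-calendar-day extension moves the deadline from July 26, 2010 to August 2, 2010.
August 2, 2010 is a Monday and not a listed holiday, so it stands.
Deadline: August 2, 2010.

August 2, 2010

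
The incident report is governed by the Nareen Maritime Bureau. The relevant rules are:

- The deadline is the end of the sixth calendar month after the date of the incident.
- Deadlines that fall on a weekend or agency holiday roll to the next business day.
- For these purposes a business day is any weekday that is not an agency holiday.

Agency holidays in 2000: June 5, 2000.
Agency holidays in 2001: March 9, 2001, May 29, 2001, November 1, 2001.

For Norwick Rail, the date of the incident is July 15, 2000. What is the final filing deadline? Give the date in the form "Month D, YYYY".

6 months after July 15, 2000 falls in January 2001; the last day of that month is January 31, 2001.
January 31, 2001 is a Wednesday and not a listed holiday, so it stands.
So the filing is due January 31, 2001.

January 31, 2001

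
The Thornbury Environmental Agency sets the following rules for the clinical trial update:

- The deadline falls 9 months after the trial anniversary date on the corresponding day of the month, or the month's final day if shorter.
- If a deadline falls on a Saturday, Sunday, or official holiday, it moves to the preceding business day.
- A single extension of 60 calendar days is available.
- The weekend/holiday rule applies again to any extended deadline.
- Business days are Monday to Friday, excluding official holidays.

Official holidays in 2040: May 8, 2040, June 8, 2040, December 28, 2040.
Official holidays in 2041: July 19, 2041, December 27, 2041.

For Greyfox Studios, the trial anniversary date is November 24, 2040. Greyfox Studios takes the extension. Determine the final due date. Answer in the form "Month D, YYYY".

9 months from November 24, 2040 is August 24, 2041.
August 24, 2041 falls on a Saturday. Rolling to the preceding business day gives August 23, 2041, a Friday.
With the 60-day extension, August 23, 2041 becomes October 22, 2041.
October 22, 2041 (Tuesday) is already a business day.
The final due date is October 22, 2041.

October 22, 2041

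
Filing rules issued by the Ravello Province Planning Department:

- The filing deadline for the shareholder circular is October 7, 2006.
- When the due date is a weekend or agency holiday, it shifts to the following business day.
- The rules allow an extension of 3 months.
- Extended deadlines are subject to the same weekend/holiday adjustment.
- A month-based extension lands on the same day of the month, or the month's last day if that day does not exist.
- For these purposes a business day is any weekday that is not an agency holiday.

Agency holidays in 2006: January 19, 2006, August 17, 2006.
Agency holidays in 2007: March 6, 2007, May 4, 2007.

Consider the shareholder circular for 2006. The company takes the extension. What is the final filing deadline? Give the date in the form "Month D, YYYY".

Start from the fixed due date, October 7, 2006.
October 7, 2006 is a Saturday, so it moves to the next business day, October 9, 2006 (Monday).
Add 3 months to October 9, 2006: January 9, 2007.
January 9, 2007 (Tuesday) is already a business day.
Deadline: January 9, 2007.

January 9, 2007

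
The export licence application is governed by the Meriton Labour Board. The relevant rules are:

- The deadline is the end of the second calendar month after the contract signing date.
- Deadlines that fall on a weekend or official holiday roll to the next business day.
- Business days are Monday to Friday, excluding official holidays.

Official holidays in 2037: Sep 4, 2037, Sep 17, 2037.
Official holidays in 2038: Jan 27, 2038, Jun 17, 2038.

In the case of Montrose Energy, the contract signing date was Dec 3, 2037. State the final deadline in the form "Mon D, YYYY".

Mar 1, 2038

2 months after Dec 3, 2037 falls in February 2038; the last day of that month is Feb 28, 2038.
Feb 28, 2038 is a Sunday, so it moves to the next business day, Mar 1, 2038 (Monday).
Final deadline: Mar 1, 2038.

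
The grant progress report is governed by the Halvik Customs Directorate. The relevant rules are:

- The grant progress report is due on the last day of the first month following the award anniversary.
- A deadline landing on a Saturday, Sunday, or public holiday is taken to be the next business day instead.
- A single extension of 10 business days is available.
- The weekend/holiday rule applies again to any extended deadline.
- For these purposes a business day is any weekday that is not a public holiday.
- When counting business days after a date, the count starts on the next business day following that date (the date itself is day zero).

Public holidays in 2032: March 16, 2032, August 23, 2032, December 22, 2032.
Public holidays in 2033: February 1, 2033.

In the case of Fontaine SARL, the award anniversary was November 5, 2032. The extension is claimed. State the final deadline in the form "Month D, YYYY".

1 month after November 5, 2032 falls in December 2032; the last day of that month is December 31, 2032.
December 31, 2032 is a Friday and not a listed holiday, so it stands.
Counting 10 further business days from December 31, 2032 reaches January 14, 2033.
January 14, 2033 (Friday) is already a business day.
Final deadline: January 14, 2033.

January 14, 2033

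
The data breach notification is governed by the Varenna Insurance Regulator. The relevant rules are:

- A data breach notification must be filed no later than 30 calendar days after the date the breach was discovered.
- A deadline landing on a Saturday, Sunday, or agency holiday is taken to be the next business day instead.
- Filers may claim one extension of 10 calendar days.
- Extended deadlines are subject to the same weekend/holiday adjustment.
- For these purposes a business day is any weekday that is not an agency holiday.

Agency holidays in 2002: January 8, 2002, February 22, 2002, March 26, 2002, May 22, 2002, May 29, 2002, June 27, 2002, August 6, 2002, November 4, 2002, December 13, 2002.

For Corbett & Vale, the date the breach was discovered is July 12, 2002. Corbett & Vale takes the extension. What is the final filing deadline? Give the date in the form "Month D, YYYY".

Adding 30 calendar days to July 12, 2002 gives August 11, 2002.
Because August 11, 2002 is a Sunday, the deadline becomes August 12, 2002 (Monday).
Add the 10 calendar-day extension to August 12, 2002: August 22, 2002.
August 22, 2002 is a Thursday and not a listed holiday, so it stands.
Deadline: August 22, 2002.

August 22, 2002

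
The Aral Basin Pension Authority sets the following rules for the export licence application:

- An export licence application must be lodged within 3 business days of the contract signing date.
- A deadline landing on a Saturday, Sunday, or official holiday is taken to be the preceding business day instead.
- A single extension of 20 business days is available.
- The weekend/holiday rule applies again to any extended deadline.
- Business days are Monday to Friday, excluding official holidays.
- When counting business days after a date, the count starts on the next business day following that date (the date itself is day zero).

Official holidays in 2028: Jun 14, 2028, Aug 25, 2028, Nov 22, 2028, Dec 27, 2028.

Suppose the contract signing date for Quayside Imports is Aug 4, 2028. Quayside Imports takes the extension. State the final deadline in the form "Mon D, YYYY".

Starting the day after Aug 4, 2028 and counting 3 business days lands on Aug 9, 2028.
Aug 9, 2028 is a Wednesday and not a listed holiday, so it stands.
Counting 20 further business days from Aug 9, 2028 reaches Sep 7, 2028.
Sep 7, 2028 falls on a Thursday, which is a business day, so no adjustment is needed.
Deadline: Sep 7, 2028.

Sep 7, 2028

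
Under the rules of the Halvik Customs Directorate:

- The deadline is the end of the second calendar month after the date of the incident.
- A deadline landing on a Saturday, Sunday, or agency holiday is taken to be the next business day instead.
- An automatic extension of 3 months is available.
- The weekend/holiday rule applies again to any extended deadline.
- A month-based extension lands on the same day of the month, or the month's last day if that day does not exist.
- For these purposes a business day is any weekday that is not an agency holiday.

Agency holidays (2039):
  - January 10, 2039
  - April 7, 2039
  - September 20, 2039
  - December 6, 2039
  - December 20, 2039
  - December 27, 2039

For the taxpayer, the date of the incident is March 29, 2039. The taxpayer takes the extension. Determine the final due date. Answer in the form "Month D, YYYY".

August 31, 2039

2 months after March 29, 2039 is May 2039; that month ends on May 31, 2039.
May 31, 2039 is a Tuesday and not a listed holiday, so it stands.
Applying the 3 months extension: 3 months after May 31, 2039 is August 31, 2039.
Since August 31, 2039 is a Wednesday and not a holiday, the date is unchanged.
Deadline: August 31, 2039.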